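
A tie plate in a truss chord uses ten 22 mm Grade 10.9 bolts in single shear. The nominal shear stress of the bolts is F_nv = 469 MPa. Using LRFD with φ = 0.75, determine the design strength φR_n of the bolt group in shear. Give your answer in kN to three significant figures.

A_b = π × 22² / 4 = 380.1 mm².
R_n = F_nv · A_b · n · n_s = 469 × 380.1 × 10 × 1 / 1000 = 1783 kN.
Design strength φR_n = 0.75 × 1783 = 1340 kN.

1340 kN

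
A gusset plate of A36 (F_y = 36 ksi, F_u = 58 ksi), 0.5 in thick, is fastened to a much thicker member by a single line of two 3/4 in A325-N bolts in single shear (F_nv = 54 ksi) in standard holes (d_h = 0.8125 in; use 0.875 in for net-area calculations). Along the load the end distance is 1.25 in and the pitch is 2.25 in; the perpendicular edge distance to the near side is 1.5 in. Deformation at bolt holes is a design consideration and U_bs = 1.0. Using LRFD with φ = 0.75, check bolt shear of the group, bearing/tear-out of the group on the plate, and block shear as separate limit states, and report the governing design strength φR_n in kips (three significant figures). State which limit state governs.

35.8 kips (bolt shear governs)

Bolt shear: A_b = π·0.75²/4 = 0.4418 in²; R_n = 54 × 0.4418 × 2 × 1 = 47.71 kips → 0.75 × 47.71 = 35.8 kips.
Bearing: edge l_c = 0.8438, r_n = 29.36 kips; interior l_c = 1.438, r_n = 50.02 kips; R_n = 29.36 + 1·50.02 = 79.39 kips → 59.5 kips.
Block shear: A_gv = 1.75, A_nv = 1.094, A_nt = 0.5312 in²; R_n = min(0.6F_uA_nv, 0.6F_yA_gv) + U_bs·F_u·A_nt = 68.61 kips → 51.5 kips.
Bolt shear governs: 35.8 kips.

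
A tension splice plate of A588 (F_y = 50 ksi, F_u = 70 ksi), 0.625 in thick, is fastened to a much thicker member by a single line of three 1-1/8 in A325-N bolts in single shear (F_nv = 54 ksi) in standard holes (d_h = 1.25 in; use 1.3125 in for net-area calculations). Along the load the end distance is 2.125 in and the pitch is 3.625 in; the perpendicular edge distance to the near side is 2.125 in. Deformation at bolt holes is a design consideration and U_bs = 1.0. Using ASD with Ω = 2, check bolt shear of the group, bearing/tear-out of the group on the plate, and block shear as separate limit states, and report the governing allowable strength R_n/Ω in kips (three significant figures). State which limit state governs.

80.5 kips (bolt shear governs)

Bolt shear: A_b = π·1.125²/4 = 0.994 in²; R_n = 54 × 0.994 × 3 × 1 = 161 kips → 161 / 2 = 80.5 kips.
Bearing: edge l_c = 1.5, r_n = 78.75 kips; interior l_c = 2.375, r_n = 118.1 kips; R_n = 78.75 + 2·118.1 = 315 kips → 158 kips.
Block shear: A_gv = 5.859, A_nv = 3.809, A_nt = 0.918 in²; R_n = min(0.6F_uA_nv, 0.6F_yA_gv) + U_bs·F_u·A_nt = 224.2 kips → 112 kips.
Bolt shear governs: 80.5 kips.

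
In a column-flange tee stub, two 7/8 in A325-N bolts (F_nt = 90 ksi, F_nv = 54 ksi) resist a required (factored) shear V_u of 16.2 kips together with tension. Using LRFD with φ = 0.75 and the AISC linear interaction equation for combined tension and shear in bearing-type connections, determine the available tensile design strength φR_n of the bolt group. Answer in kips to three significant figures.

A_b = π·0.875²/4 = 0.6013 in²; f_rv = 16.2 / (2 × 0.6013) = 13.47 ksi.
F'_nt = 1.3 F_nt − (F_nt / φF_nv) f_rv = 1.3·90 − (90/(0.75·54))·13.47 = 87.07 ksi, capped at F_nt → F'_nt = 87.07 ksi.
R_n = F'_nt · A_b · n = 87.07 × 0.6013 × 2 = 104.7 kips.
Design strength φR_n = 0.75 × 104.7 = 78.5 kips.

78.5 kips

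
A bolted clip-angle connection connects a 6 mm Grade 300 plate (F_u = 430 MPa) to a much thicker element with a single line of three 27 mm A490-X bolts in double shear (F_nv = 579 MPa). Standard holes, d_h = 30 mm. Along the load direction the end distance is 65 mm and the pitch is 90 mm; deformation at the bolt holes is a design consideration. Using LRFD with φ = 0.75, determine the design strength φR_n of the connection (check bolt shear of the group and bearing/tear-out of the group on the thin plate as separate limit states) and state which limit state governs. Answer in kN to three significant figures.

367 kN (bearing governs)

Bolt shear: A_b = π·27²/4 = 572.6 mm²; R_n = 579 × 572.6 × 3 × 2 / 1000 = 1989 kN → 0.75 × 1989 = 1490 kN.
Bearing (1.2 l_c t F_u ≤ 2.4 d t F_u): upper limit = 2.4·27·6·430 / 1000 = 167.2 kN.
  Edge l_c = 65 − 30/2 = 50 → r_n = 154.8 kN; interior l_c = 90 − 30 = 60 → r_n = 167.2 kN.
  R_n,bearing = 1·154.8 + 2·167.2 = 489.2 kN → 0.75 × 489.2 = 367 kN.
Bearing governs: 367 kN.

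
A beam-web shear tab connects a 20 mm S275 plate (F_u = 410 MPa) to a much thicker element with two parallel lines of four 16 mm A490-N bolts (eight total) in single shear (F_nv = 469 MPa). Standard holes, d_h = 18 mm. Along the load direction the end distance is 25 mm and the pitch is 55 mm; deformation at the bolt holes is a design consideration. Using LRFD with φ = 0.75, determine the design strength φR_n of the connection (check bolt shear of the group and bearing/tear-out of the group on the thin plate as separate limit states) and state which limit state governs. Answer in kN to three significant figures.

Bolt shear: A_b = π·16²/4 = 201.1 mm²; R_n = 469 × 201.1 × 8 × 1 / 1000 = 754.4 kN → 0.75 × 754.4 = 566 kN.
Bearing (1.2 l_c t F_u ≤ 2.4 d t F_u): upper limit = 2.4·16·20·410 / 1000 = 314.9 kN.
  Edge l_c = 25 − 18/2 = 16 → r_n = 157.4 kN; interior l_c = 55 − 18 = 37 → r_n = 314.9 kN.
  R_n,bearing = 2·157.4 + 6·314.9 = 2204 kN → 0.75 × 2204 = 1650 kN.
Bolt shear governs: 566 kN.

566 kN (bolt shear governs)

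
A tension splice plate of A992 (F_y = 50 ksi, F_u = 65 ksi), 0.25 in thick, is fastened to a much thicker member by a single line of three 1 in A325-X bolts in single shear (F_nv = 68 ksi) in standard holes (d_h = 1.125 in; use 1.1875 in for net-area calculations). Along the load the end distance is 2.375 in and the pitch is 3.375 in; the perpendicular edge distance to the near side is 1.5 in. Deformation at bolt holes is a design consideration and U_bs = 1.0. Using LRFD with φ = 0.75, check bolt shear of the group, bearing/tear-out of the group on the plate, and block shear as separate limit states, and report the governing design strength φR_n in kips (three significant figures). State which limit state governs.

56.1 kips (block shear governs)

Bolt shear: A_b = π·1²/4 = 0.7854 in²; R_n = 68 × 0.7854 × 3 × 1 = 160.2 kips → 0.75 × 160.2 = 120 kips.
Bearing: edge l_c = 1.812, r_n = 35.34 kips; interior l_c = 2.25, r_n = 39 kips; R_n = 35.34 + 2·39 = 113.3 kips → 85 kips.
Block shear: A_gv = 2.281, A_nv = 1.539, A_nt = 0.2266 in²; R_n = min(0.6F_uA_nv, 0.6F_yA_gv) + U_bs·F_u·A_nt = 74.75 kips → 56.1 kips.
Block shear governs: 56.1 kips.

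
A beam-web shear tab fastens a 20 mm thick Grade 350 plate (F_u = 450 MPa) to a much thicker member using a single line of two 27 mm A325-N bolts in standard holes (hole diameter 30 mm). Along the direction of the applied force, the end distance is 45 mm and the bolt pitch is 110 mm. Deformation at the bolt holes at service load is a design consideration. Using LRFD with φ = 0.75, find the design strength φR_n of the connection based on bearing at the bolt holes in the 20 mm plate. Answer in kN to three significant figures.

Per bolt r_n = 1.2 l_c t F_u ≤ 2.4 d t F_u; upper limit = 2.4 × 27 × 20 × 450 / 1000 = 583.2 kN.
Edge bolt: l_c = 45 − 30/2 = 30 mm → 1.2 × 30 × 20 × 450 / 1000 = 324 → r_n = 324 kN.
Interior bolts: l_c = 110 − 30 = 80 mm → 1.2 × 80 × 20 × 450 / 1000 = 864 → r_n = 583.2 kN.
R_n = 1 × 324 + 1 × 583.2 = 907.2 kN.
Design strength φR_n = 0.75 × 907.2 = 680 kN.

680 kN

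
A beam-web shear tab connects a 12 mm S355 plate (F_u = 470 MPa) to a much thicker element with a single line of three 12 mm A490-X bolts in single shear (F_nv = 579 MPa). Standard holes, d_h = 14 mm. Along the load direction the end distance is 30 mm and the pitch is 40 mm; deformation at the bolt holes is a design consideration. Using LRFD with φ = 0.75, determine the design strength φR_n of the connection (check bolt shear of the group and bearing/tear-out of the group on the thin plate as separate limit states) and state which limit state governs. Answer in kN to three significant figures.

Bolt shear: A_b = π·12²/4 = 113.1 mm²; R_n = 579 × 113.1 × 3 × 1 / 1000 = 196.5 kN → 0.75 × 196.5 = 147 kN.
Bearing (1.2 l_c t F_u ≤ 2.4 d t F_u): upper limit = 2.4·12·12·470 / 1000 = 162.4 kN.
  Edge l_c = 30 − 14/2 = 23 → r_n = 155.7 kN; interior l_c = 40 − 14 = 26 → r_n = 162.4 kN.
  R_n,bearing = 1·155.7 + 2·162.4 = 480.5 kN → 0.75 × 480.5 = 360 kN.
Bolt shear governs: 147 kN.

147 kN (bolt shear governs)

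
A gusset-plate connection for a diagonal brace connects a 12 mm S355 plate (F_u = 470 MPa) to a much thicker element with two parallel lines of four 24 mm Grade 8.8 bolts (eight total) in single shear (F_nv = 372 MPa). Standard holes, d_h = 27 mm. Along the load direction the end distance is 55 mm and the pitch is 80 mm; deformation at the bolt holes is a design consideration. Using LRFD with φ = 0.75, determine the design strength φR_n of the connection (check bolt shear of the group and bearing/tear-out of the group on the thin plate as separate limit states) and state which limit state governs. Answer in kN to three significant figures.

1010 kN (bolt shear governs)

Bolt shear: A_b = π·24²/4 = 452.4 mm²; R_n = 372 × 452.4 × 8 × 1 / 1000 = 1346 kN → 0.75 × 1346 = 1010 kN.
Bearing (1.2 l_c t F_u ≤ 2.4 d t F_u): upper limit = 2.4·24·12·470 / 1000 = 324.9 kN.
  Edge l_c = 55 − 27/2 = 41.5 → r_n = 280.9 kN; interior l_c = 80 − 27 = 53 → r_n = 324.9 kN.
  R_n,bearing = 2·280.9 + 6·324.9 = 2511 kN → 0.75 × 2511 = 1880 kN.
Bolt shear governs: 1010 kN.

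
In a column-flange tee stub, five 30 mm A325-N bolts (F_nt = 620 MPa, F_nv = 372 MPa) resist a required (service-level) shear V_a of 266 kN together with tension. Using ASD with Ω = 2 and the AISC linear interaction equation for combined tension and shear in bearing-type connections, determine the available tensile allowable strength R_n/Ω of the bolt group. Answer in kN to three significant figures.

981 kN

A_b = π·30²/4 = 706.9 mm²; f_rv = 266 × 1000 / (5 × 706.9) = 75.26 MPa.
F'_nt = 1.3 F_nt − (Ω F_nt / F_nv) f_rv = 1.3·620 − (2·620/372)·75.26 = 555.1 MPa, capped at F_nt → F'_nt = 555.1 MPa.
R_n = F'_nt · A_b · n = 555.1 × 706.9 × 5 / 1000 = 1962 kN.
Allowable strength R_n/Ω = 1962 / 2 = 981 kN.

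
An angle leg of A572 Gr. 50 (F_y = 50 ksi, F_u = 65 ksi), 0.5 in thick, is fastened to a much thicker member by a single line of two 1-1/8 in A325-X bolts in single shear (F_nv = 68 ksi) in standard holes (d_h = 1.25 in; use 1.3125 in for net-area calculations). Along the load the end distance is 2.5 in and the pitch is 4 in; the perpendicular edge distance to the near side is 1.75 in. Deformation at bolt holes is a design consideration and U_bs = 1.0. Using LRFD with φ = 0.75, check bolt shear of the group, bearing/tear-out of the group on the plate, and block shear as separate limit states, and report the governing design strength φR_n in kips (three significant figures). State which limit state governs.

Bolt shear: A_b = π·1.125²/4 = 0.994 in²; R_n = 68 × 0.994 × 2 × 1 = 135.2 kips → 0.75 × 135.2 = 101 kips.
Bearing: edge l_c = 1.875, r_n = 73.12 kips; interior l_c = 2.75, r_n = 87.75 kips; R_n = 73.12 + 1·87.75 = 160.9 kips → 121 kips.
Block shear: A_gv = 3.25, A_nv = 2.266, A_nt = 0.5469 in²; R_n = min(0.6F_uA_nv, 0.6F_yA_gv) + U_bs·F_u·A_nt = 123.9 kips → 92.9 kips.
Block shear governs: 92.9 kips.

92.9 kips (block shear governs)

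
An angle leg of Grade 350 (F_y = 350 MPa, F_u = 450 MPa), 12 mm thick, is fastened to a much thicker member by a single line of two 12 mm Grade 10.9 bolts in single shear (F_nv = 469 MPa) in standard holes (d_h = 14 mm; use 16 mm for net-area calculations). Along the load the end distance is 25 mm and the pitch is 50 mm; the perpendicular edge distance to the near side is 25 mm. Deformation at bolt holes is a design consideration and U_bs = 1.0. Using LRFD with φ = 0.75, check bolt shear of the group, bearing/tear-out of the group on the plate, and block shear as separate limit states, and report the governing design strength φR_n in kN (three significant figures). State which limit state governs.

79.6 kN (bolt shear governs)

Bolt shear: A_b = π·12²/4 = 113.1 mm²; R_n = 469 × 113.1 × 2 × 1 / 1000 = 106.1 kN → 0.75 × 106.1 = 79.6 kN.
Bearing: edge l_c = 18, r_n = 116.6 kN; interior l_c = 36, r_n = 155.5 kN; R_n = 116.6 + 1·155.5 = 272.2 kN → 204 kN.
Block shear: A_gv = 900, A_nv = 612, A_nt = 204 mm²; R_n = min(0.6F_uA_nv, 0.6F_yA_gv) + U_bs·F_u·A_nt = 257 kN → 193 kN.
Bolt shear governs: 79.6 kN.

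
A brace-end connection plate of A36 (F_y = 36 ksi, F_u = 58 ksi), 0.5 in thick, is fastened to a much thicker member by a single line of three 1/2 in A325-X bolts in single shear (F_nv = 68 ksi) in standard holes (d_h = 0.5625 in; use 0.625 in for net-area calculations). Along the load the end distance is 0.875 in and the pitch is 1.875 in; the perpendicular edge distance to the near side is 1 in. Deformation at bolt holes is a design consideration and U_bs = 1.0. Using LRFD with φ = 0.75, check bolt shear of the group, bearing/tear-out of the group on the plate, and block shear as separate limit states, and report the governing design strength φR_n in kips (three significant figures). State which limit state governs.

30 kips (bolt shear governs)

Bolt shear: A_b = π·0.5²/4 = 0.1963 in²; R_n = 68 × 0.1963 × 3 × 1 = 40.06 kips → 0.75 × 40.06 = 30 kips.
Bearing: edge l_c = 0.5938, r_n = 20.66 kips; interior l_c = 1.312, r_n = 34.8 kips; R_n = 20.66 + 2·34.8 = 90.26 kips → 67.7 kips.
Block shear: A_gv = 2.312, A_nv = 1.531, A_nt = 0.3438 in²; R_n = min(0.6F_uA_nv, 0.6F_yA_gv) + U_bs·F_u·A_nt = 69.89 kips → 52.4 kips.
Bolt shear governs: 30 kips.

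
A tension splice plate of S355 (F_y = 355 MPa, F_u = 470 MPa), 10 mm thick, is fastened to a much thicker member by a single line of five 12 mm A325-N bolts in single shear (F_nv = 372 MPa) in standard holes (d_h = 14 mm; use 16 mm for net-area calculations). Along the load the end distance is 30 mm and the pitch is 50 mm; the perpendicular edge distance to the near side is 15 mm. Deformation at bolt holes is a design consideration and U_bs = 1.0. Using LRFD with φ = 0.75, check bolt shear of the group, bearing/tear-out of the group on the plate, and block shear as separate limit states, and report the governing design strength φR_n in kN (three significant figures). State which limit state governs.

Bolt shear: A_b = π·12²/4 = 113.1 mm²; R_n = 372 × 113.1 × 5 × 1 / 1000 = 210.4 kN → 0.75 × 210.4 = 158 kN.
Bearing: edge l_c = 23, r_n = 129.7 kN; interior l_c = 36, r_n = 135.4 kN; R_n = 129.7 + 4·135.4 = 671.2 kN → 503 kN.
Block shear: A_gv = 2300, A_nv = 1580, A_nt = 70 mm²; R_n = min(0.6F_uA_nv, 0.6F_yA_gv) + U_bs·F_u·A_nt = 478.5 kN → 359 kN.
Bolt shear governs: 158 kN.

158 kN (bolt shear governs)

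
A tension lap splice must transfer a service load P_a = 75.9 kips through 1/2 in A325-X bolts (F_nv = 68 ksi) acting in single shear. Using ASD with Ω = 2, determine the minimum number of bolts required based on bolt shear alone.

A_b = π·0.5²/4 = 0.1963 in².
Per-bolt allowable strength R_n/Ω = 68 × 0.1963 × 1 / 2 = 6.676 kips.
n ≥ 75.9 / 6.676 = 11.37 → use 12 bolts.

12 bolts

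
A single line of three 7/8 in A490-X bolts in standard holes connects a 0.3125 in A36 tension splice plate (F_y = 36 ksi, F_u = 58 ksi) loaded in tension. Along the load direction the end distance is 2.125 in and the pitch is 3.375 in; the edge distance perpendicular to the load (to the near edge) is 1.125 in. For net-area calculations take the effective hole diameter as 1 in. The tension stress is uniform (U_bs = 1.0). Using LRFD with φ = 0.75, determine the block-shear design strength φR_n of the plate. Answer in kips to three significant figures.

Shear plane L_v = 2.125 + 2·3.375 = 8.875 in; A_gv = 8.875 × 0.3125 = 2.773 in².
A_nv = (8.875 − 2.5·1) × 0.3125 = 1.992 in².
A_nt = (1.125 − 0.5·1) × 0.3125 = 0.1953 in².
0.6 F_u A_nv = 69.33 kips; 0.6 F_y A_gv = 59.91 kips → shear yielding governs the shear term.
R_n = 59.91 + 1.0 × 58 × 0.1953 = 71.23 kips.
Design strength φR_n = 0.75 × 71.23 = 53.4 kips.

53.4 kips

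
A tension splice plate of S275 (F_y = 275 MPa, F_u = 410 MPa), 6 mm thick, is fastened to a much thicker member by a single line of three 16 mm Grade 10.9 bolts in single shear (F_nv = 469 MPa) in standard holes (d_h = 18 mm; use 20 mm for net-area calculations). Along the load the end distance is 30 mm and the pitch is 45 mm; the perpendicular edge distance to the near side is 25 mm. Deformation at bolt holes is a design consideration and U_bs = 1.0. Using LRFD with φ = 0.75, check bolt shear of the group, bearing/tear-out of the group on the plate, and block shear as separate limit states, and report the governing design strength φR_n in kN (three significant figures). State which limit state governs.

105 kN (block shear governs)

Bolt shear: A_b = π·16²/4 = 201.1 mm²; R_n = 469 × 201.1 × 3 × 1 / 1000 = 282.9 kN → 0.75 × 282.9 = 212 kN.
Bearing: edge l_c = 21, r_n = 61.99 kN; interior l_c = 27, r_n = 79.7 kN; R_n = 61.99 + 2·79.7 = 221.4 kN → 166 kN.
Block shear: A_gv = 720, A_nv = 420, A_nt = 90 mm²; R_n = min(0.6F_uA_nv, 0.6F_yA_gv) + U_bs·F_u·A_nt = 140.2 kN → 105 kN.
Block shear governs: 105 kN.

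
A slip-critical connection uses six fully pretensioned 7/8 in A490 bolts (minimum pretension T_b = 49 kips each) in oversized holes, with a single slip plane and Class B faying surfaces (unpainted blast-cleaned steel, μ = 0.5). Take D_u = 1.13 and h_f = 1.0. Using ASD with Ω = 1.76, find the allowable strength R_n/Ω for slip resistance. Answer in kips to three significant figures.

R_n = μ · D_u · h_f · T_b · n_s · n_b = 0.5 × 1.13 × 1.0 × 49 × 1 × 6 = 166.1 kips.
Allowable strength R_n/Ω = 166.1 / 1.76 = 94.4 kips.

94.4 kips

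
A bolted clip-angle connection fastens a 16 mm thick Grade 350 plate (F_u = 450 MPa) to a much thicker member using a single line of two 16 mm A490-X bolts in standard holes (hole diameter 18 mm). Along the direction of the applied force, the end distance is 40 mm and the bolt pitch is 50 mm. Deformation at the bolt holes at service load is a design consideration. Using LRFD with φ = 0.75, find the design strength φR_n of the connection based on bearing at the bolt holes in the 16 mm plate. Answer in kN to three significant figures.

Per bolt r_n = 1.2 l_c t F_u ≤ 2.4 d t F_u; upper limit = 2.4 × 16 × 16 × 450 / 1000 = 276.5 kN.
Edge bolt: l_c = 40 − 18/2 = 31 mm → 1.2 × 31 × 16 × 450 / 1000 = 267.8 → r_n = 267.8 kN.
Interior bolts: l_c = 50 − 18 = 32 mm → 1.2 × 32 × 16 × 450 / 1000 = 276.5 → r_n = 276.5 kN.
R_n = 1 × 267.8 + 1 × 276.5 = 544.3 kN.
Design strength φR_n = 0.75 × 544.3 = 408 kN.

408 kN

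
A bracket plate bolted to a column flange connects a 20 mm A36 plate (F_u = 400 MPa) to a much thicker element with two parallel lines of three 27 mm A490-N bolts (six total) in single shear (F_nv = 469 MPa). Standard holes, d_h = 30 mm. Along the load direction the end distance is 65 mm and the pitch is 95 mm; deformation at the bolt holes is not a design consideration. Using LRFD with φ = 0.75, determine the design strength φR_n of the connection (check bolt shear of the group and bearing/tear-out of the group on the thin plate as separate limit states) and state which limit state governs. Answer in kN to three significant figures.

Bolt shear: A_b = π·27²/4 = 572.6 mm²; R_n = 469 × 572.6 × 6 × 1 / 1000 = 1611 kN → 0.75 × 1611 = 1210 kN.
Bearing (1.5 l_c t F_u ≤ 3.0 d t F_u): upper limit = 3.0·27·20·400 / 1000 = 648 kN.
  Edge l_c = 65 − 30/2 = 50 → r_n = 600 kN; interior l_c = 95 − 30 = 65 → r_n = 648 kN.
  R_n,bearing = 2·600 + 4·648 = 3792 kN → 0.75 × 3792 = 2840 kN.
Bolt shear governs: 1210 kN.

1210 kN (bolt shear governs)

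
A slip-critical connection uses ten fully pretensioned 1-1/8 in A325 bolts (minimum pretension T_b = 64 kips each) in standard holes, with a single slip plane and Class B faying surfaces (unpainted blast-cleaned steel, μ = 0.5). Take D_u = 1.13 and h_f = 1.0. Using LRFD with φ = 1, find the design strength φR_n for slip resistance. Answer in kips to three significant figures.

R_n = μ · D_u · h_f · T_b · n_s · n_b = 0.5 × 1.13 × 1.0 × 64 × 1 × 10 = 361.6 kips.
Design strength φR_n = 1 × 361.6 = 362 kips.

362 kips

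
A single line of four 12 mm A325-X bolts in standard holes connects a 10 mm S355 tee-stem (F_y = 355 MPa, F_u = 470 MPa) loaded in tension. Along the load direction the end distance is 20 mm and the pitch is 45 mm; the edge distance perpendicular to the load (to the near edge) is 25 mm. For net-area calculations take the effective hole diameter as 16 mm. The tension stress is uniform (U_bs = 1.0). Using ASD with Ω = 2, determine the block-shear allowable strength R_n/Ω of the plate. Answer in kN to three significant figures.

180 kN

Shear plane L_v = 20 + 3·45 = 155 mm; A_gv = 155 × 10 = 1550 mm².
A_nv = (155 − 3.5·16) × 10 = 990 mm².
A_nt = (25 − 0.5·16) × 10 = 170 mm².
0.6 F_u A_nv = 279.2 kN; 0.6 F_y A_gv = 330.2 kN → shear rupture governs the shear term.
R_n = 279.2 + 1.0 × 470 × 170 / 1000 = 359.1 kN.
Allowable strength R_n/Ω = 359.1 / 2 = 180 kN.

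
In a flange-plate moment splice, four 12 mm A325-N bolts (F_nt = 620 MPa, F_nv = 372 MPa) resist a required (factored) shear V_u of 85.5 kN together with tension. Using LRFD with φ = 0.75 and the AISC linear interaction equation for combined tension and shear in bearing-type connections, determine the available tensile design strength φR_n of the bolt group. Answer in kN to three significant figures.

131 kN

A_b = π·12²/4 = 113.1 mm²; f_rv = 85.5 × 1000 / (4 × 113.1) = 189 MPa.
F'_nt = 1.3 F_nt − (F_nt / φF_nv) f_rv = 1.3·620 − (620/(0.75·372))·189 = 386 MPa, capped at F_nt → F'_nt = 386 MPa.
R_n = F'_nt · A_b · n = 386 × 113.1 × 4 / 1000 = 174.6 kN.
Design strength φR_n = 0.75 × 174.6 = 131 kN.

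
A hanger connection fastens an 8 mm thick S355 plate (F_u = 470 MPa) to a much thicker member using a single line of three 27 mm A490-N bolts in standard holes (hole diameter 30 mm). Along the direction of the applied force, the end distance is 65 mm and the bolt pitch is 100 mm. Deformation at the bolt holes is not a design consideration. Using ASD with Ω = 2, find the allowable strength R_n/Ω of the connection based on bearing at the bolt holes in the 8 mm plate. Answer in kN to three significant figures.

446 kN

Per bolt r_n = 1.5 l_c t F_u ≤ 3.0 d t F_u; upper limit = 3.0 × 27 × 8 × 470 / 1000 = 304.6 kN.
Edge bolt: l_c = 65 − 30/2 = 50 mm → 1.5 × 50 × 8 × 470 / 1000 = 282 → r_n = 282 kN.
Interior bolts: l_c = 100 − 30 = 70 mm → 1.5 × 70 × 8 × 470 / 1000 = 394.8 → r_n = 304.6 kN.
R_n = 1 × 282 + 2 × 304.6 = 891.1 kN.
Allowable strength R_n/Ω = 891.1 / 2 = 446 kN.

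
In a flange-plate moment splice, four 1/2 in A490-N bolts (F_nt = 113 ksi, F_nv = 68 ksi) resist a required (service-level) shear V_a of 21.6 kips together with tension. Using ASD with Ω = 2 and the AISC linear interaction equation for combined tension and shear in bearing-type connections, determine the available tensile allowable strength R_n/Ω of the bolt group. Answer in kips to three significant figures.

21.8 kips

A_b = π·0.5²/4 = 0.1963 in²; f_rv = 21.6 / (4 × 0.1963) = 27.5 ksi.
F'_nt = 1.3 F_nt − (Ω F_nt / F_nv) f_rv = 1.3·113 − (2·113/68)·27.5 = 55.5 ksi, capped at F_nt → F'_nt = 55.5 ksi.
R_n = F'_nt · A_b · n = 55.5 × 0.1963 × 4 = 43.59 kips.
Allowable strength R_n/Ω = 43.59 / 2 = 21.8 kips.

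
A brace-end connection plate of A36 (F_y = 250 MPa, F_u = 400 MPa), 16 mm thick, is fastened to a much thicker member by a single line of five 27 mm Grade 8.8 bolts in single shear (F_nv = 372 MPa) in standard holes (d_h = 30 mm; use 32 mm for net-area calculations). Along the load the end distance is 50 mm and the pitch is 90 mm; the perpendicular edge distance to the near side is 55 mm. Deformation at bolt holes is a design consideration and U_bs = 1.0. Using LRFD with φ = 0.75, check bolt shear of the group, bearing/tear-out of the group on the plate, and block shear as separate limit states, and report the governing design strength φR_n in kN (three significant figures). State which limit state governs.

Bolt shear: A_b = π·27²/4 = 572.6 mm²; R_n = 372 × 572.6 × 5 × 1 / 1000 = 1065 kN → 0.75 × 1065 = 799 kN.
Bearing: edge l_c = 35, r_n = 268.8 kN; interior l_c = 60, r_n = 414.7 kN; R_n = 268.8 + 4·414.7 = 1928 kN → 1450 kN.
Block shear: A_gv = 6560, A_nv = 4256, A_nt = 624 mm²; R_n = min(0.6F_uA_nv, 0.6F_yA_gv) + U_bs·F_u·A_nt = 1234 kN → 925 kN.
Bolt shear governs: 799 kN.

799 kN (bolt shear governs)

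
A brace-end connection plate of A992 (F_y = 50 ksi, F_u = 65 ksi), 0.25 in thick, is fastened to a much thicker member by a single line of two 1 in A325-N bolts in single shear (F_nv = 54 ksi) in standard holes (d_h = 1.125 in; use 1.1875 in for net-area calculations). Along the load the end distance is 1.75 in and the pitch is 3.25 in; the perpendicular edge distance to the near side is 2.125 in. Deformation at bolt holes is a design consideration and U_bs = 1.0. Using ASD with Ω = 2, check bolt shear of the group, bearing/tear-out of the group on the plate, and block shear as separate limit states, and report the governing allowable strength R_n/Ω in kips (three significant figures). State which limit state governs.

Bolt shear: A_b = π·1²/4 = 0.7854 in²; R_n = 54 × 0.7854 × 2 × 1 = 84.82 kips → 84.82 / 2 = 42.4 kips.
Bearing: edge l_c = 1.188, r_n = 23.16 kips; interior l_c = 2.125, r_n = 39 kips; R_n = 23.16 + 1·39 = 62.16 kips → 31.1 kips.
Block shear: A_gv = 1.25, A_nv = 0.8047, A_nt = 0.3828 in²; R_n = min(0.6F_uA_nv, 0.6F_yA_gv) + U_bs·F_u·A_nt = 56.27 kips → 28.1 kips.
Block shear governs: 28.1 kips.

28.1 kips (block shear governs)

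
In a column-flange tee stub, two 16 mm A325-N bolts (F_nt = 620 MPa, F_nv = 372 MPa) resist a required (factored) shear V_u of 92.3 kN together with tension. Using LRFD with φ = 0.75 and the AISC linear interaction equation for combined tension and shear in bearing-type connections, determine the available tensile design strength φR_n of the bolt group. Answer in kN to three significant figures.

A_b = π·16²/4 = 201.1 mm²; f_rv = 92.3 × 1000 / (2 × 201.1) = 229.5 MPa.
F'_nt = 1.3 F_nt − (F_nt / φF_nv) f_rv = 1.3·620 − (620/(0.75·372))·229.5 = 295.9 MPa, capped at F_nt → F'_nt = 295.9 MPa.
R_n = F'_nt · A_b · n = 295.9 × 201.1 × 2 / 1000 = 119 kN.
Design strength φR_n = 0.75 × 119 = 89.3 kN.

89.3 kN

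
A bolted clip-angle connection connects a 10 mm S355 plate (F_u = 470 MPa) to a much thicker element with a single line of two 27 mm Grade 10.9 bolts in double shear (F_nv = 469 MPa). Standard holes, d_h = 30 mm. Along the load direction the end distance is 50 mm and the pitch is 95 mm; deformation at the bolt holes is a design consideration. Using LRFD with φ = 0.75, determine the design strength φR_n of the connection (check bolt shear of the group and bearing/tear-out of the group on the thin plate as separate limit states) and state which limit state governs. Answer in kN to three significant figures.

376 kN (bearing governs)

Bolt shear: A_b = π·27²/4 = 572.6 mm²; R_n = 469 × 572.6 × 2 × 2 / 1000 = 1074 kN → 0.75 × 1074 = 806 kN.
Bearing (1.2 l_c t F_u ≤ 2.4 d t F_u): upper limit = 2.4·27·10·470 / 1000 = 304.6 kN.
  Edge l_c = 50 − 30/2 = 35 → r_n = 197.4 kN; interior l_c = 95 − 30 = 65 → r_n = 304.6 kN.
  R_n,bearing = 1·197.4 + 1·304.6 = 502 kN → 0.75 × 502 = 376 kN.
Bearing governs: 376 kN.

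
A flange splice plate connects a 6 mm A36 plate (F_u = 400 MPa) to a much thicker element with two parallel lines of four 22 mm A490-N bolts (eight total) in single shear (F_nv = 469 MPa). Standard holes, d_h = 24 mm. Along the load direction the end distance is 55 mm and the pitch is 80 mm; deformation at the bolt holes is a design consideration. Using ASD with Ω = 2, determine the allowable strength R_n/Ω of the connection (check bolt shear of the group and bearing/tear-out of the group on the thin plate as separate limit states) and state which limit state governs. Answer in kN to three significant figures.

Bolt shear: A_b = π·22²/4 = 380.1 mm²; R_n = 469 × 380.1 × 8 × 1 / 1000 = 1426 kN → 1426 / 2 = 713 kN.
Bearing (1.2 l_c t F_u ≤ 2.4 d t F_u): upper limit = 2.4·22·6·400 / 1000 = 126.7 kN.
  Edge l_c = 55 − 24/2 = 43 → r_n = 123.8 kN; interior l_c = 80 − 24 = 56 → r_n = 126.7 kN.
  R_n,bearing = 2·123.8 + 6·126.7 = 1008 kN → 1008 / 2 = 504 kN.
Bearing governs: 504 kN.

504 kN (bearing governs)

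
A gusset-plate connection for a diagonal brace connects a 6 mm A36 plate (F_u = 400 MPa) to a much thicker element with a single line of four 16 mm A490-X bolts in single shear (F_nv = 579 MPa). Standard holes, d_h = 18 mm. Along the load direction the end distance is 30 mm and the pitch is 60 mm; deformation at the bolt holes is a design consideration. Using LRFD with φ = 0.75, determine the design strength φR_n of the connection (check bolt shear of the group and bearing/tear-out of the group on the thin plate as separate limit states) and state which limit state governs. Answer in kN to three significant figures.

253 kN (bearing governs)

Bolt shear: A_b = π·16²/4 = 201.1 mm²; R_n = 579 × 201.1 × 4 × 1 / 1000 = 465.7 kN → 0.75 × 465.7 = 349 kN.
Bearing (1.2 l_c t F_u ≤ 2.4 d t F_u): upper limit = 2.4·16·6·400 / 1000 = 92.16 kN.
  Edge l_c = 30 − 18/2 = 21 → r_n = 60.48 kN; interior l_c = 60 − 18 = 42 → r_n = 92.16 kN.
  R_n,bearing = 1·60.48 + 3·92.16 = 337 kN → 0.75 × 337 = 253 kN.
Bearing governs: 253 kN.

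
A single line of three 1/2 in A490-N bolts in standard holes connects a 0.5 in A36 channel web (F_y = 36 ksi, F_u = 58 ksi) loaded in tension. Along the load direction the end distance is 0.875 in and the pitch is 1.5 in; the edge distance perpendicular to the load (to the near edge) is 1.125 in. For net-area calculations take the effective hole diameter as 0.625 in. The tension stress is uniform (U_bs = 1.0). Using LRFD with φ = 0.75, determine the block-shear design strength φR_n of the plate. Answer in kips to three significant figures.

Shear plane L_v = 0.875 + 2·1.5 = 3.875 in; A_gv = 3.875 × 0.5 = 1.938 in².
A_nv = (3.875 − 2.5·0.625) × 0.5 = 1.156 in².
A_nt = (1.125 − 0.5·0.625) × 0.5 = 0.4062 in².
0.6 F_u A_nv = 40.24 kips; 0.6 F_y A_gv = 41.85 kips → shear rupture governs the shear term.
R_n = 40.24 + 1.0 × 58 × 0.4062 = 63.8 kips.
Design strength φR_n = 0.75 × 63.8 = 47.8 kips.

47.8 kips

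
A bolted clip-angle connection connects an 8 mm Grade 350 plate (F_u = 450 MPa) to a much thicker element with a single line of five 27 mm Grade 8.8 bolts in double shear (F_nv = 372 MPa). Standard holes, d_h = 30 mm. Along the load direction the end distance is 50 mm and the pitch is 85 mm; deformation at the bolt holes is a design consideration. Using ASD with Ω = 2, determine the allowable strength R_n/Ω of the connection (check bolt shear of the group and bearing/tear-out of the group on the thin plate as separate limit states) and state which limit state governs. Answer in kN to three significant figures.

542 kN (bearing governs)

Bolt shear: A_b = π·27²/4 = 572.6 mm²; R_n = 372 × 572.6 × 5 × 2 / 1000 = 2130 kN → 2130 / 2 = 1060 kN.
Bearing (1.2 l_c t F_u ≤ 2.4 d t F_u): upper limit = 2.4·27·8·450 / 1000 = 233.3 kN.
  Edge l_c = 50 − 30/2 = 35 → r_n = 151.2 kN; interior l_c = 85 − 30 = 55 → r_n = 233.3 kN.
  R_n,bearing = 1·151.2 + 4·233.3 = 1084 kN → 1084 / 2 = 542 kN.
Bearing governs: 542 kN.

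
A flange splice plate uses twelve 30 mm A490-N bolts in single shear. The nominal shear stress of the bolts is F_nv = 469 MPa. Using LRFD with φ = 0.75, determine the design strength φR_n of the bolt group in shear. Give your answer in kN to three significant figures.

2980 kN

A_b = π × 30² / 4 = 706.9 mm².
R_n = F_nv · A_b · n · n_s = 469 × 706.9 × 12 × 1 / 1000 = 3978 kN.
Design strength φR_n = 0.75 × 3978 = 2980 kN.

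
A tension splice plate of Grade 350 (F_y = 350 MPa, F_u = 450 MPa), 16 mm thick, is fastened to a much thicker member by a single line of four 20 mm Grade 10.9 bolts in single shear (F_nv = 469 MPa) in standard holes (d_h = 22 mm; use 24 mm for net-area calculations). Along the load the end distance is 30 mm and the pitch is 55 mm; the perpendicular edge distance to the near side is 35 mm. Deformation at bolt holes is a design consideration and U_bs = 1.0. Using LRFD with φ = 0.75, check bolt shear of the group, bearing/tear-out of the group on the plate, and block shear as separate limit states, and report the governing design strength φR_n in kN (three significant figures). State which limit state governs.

442 kN (bolt shear governs)

Bolt shear: A_b = π·20²/4 = 314.2 mm²; R_n = 469 × 314.2 × 4 × 1 / 1000 = 589.4 kN → 0.75 × 589.4 = 442 kN.
Bearing: edge l_c = 19, r_n = 164.2 kN; interior l_c = 33, r_n = 285.1 kN; R_n = 164.2 + 3·285.1 = 1020 kN → 765 kN.
Block shear: A_gv = 3120, A_nv = 1776, A_nt = 368 mm²; R_n = min(0.6F_uA_nv, 0.6F_yA_gv) + U_bs·F_u·A_nt = 645.1 kN → 484 kN.
Bolt shear governs: 442 kN.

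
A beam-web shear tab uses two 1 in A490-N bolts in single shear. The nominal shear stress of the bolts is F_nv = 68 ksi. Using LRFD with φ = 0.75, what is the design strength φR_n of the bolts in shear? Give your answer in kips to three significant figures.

A_b = π × 1² / 4 = 0.7854 in².
R_n = F_nv · A_b · n · n_s = 68 × 0.7854 × 2 × 1 = 106.8 kips.
Design strength φR_n = 0.75 × 106.8 = 80.1 kips.

80.1 kips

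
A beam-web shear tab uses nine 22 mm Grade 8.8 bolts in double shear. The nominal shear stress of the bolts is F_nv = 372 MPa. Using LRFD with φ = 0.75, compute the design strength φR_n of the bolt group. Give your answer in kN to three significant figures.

A_b = π × 22² / 4 = 380.1 mm².
R_n = F_nv · A_b · n · n_s = 372 × 380.1 × 9 × 2 / 1000 = 2545 kN.
Design strength φR_n = 0.75 × 2545 = 1910 kN.

1910 kN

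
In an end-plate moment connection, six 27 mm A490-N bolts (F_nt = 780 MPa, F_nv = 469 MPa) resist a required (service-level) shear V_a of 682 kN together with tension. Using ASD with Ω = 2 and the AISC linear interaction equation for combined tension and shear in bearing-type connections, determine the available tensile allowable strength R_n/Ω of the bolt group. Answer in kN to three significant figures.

607 kN

A_b = π·27²/4 = 572.6 mm²; f_rv = 682 × 1000 / (6 × 572.6) = 198.5 MPa.
F'_nt = 1.3 F_nt − (Ω F_nt / F_nv) f_rv = 1.3·780 − (2·780/469)·198.5 = 353.7 MPa, capped at F_nt → F'_nt = 353.7 MPa.
R_n = F'_nt · A_b · n = 353.7 × 572.6 × 6 / 1000 = 1215 kN.
Allowable strength R_n/Ω = 1215 / 2 = 607 kN.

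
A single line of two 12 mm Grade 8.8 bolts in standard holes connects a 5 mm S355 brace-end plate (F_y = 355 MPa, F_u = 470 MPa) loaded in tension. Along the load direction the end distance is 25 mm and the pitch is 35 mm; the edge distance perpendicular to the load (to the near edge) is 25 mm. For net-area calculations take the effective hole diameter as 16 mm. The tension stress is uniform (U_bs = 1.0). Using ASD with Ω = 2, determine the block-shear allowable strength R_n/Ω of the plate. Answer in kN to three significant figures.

Shear plane L_v = 25 + 1·35 = 60 mm; A_gv = 60 × 5 = 300 mm².
A_nv = (60 − 1.5·16) × 5 = 180 mm².
A_nt = (25 − 0.5·16) × 5 = 85 mm².
0.6 F_u A_nv = 50.76 kN; 0.6 F_y A_gv = 63.9 kN → shear rupture governs the shear term.
R_n = 50.76 + 1.0 × 470 × 85 / 1000 = 90.71 kN.
Allowable strength R_n/Ω = 90.71 / 2 = 45.4 kN.

45.4 kN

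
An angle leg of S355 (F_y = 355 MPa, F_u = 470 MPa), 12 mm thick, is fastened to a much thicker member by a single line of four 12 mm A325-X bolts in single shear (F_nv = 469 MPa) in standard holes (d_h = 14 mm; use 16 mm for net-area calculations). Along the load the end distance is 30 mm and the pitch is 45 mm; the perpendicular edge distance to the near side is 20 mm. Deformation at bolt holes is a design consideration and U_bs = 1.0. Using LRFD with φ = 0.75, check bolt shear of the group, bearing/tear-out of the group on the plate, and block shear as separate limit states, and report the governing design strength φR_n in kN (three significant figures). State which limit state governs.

Bolt shear: A_b = π·12²/4 = 113.1 mm²; R_n = 469 × 113.1 × 4 × 1 / 1000 = 212.2 kN → 0.75 × 212.2 = 159 kN.
Bearing: edge l_c = 23, r_n = 155.7 kN; interior l_c = 31, r_n = 162.4 kN; R_n = 155.7 + 3·162.4 = 643 kN → 482 kN.
Block shear: A_gv = 1980, A_nv = 1308, A_nt = 144 mm²; R_n = min(0.6F_uA_nv, 0.6F_yA_gv) + U_bs·F_u·A_nt = 436.5 kN → 327 kN.
Bolt shear governs: 159 kN.

159 kN (bolt shear governs)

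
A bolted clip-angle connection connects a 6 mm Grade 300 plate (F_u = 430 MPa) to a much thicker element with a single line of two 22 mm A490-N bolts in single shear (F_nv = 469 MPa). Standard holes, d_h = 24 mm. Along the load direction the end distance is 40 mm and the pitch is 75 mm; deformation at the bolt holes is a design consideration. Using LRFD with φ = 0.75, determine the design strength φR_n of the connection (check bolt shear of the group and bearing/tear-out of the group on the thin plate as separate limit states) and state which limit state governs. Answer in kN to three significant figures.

167 kN (bearing governs)

Bolt shear: A_b = π·22²/4 = 380.1 mm²; R_n = 469 × 380.1 × 2 × 1 / 1000 = 356.6 kN → 0.75 × 356.6 = 267 kN.
Bearing (1.2 l_c t F_u ≤ 2.4 d t F_u): upper limit = 2.4·22·6·430 / 1000 = 136.2 kN.
  Edge l_c = 40 − 24/2 = 28 → r_n = 86.69 kN; interior l_c = 75 − 24 = 51 → r_n = 136.2 kN.
  R_n,bearing = 1·86.69 + 1·136.2 = 222.9 kN → 0.75 × 222.9 = 167 kN.
Bearing governs: 167 kN.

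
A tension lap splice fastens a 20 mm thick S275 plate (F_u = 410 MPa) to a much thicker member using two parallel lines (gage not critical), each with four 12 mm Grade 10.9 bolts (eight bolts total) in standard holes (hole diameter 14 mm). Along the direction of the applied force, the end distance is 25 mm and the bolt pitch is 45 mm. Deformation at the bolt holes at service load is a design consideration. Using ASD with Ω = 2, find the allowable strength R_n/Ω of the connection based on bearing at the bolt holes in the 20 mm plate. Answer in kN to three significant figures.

886 kN

Per bolt r_n = 1.2 l_c t F_u ≤ 2.4 d t F_u; upper limit = 2.4 × 12 × 20 × 410 / 1000 = 236.2 kN.
Edge bolt: l_c = 25 − 14/2 = 18 mm → 1.2 × 18 × 20 × 410 / 1000 = 177.1 → r_n = 177.1 kN.
Interior bolts: l_c = 45 − 14 = 31 mm → 1.2 × 31 × 20 × 410 / 1000 = 305 → r_n = 236.2 kN.
R_n = 2 × 177.1 + 6 × 236.2 = 1771 kN.
Allowable strength R_n/Ω = 1771 / 2 = 886 kN.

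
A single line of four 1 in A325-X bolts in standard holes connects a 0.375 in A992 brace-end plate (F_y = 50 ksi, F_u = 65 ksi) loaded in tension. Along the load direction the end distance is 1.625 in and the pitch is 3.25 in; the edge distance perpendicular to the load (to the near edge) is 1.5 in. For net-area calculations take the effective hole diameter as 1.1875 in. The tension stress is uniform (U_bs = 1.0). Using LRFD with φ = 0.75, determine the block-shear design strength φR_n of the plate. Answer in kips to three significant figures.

95.7 kips

Shear plane L_v = 1.625 + 3·3.25 = 11.38 in; A_gv = 11.38 × 0.375 = 4.266 in².
A_nv = (11.38 − 3.5·1.1875) × 0.375 = 2.707 in².
A_nt = (1.5 − 0.5·1.1875) × 0.375 = 0.3398 in².
0.6 F_u A_nv = 105.6 kips; 0.6 F_y A_gv = 128 kips → shear rupture governs the shear term.
R_n = 105.6 + 1.0 × 65 × 0.3398 = 127.7 kips.
Design strength φR_n = 0.75 × 127.7 = 95.7 kips.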